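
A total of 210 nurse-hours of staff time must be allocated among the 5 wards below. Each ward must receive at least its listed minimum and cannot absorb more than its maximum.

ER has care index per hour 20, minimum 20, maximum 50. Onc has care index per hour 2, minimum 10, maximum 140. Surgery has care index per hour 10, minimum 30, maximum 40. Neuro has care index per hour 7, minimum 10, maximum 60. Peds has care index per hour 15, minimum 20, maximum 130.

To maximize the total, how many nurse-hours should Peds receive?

110

Meeting every minimum uses 20+10+30+10+20 = 90 nurse-hours, leaving 120.
Order the wards by care index per hour: ER 20 > Peds 15 > Surgery 10 > Neuro 7 > Onc 2.
Give ER 30 more to hit its cap of 50 ; 90 left.
Only 90 left; Peds takes them to reach 110.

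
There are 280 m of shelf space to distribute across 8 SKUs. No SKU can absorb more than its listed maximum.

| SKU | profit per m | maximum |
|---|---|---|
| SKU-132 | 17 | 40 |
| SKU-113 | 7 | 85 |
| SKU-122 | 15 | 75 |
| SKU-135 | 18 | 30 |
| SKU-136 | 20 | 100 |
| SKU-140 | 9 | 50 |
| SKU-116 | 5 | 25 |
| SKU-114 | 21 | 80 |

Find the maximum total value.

Order the SKUs by profit per m: SKU-114 21 > SKU-136 20 > SKU-135 18 > SKU-132 17 > SKU-122 15 > SKU-140 9 > SKU-113 7 > SKU-116 5.
SKU-114: +80 to 80 (cap) ; 200 left.
SKU-136: +100 to 100 (cap) ; 100 left.
SKU-135: +30 to 30 (cap) ; 70 left.
Give SKU-132 40 to hit its cap of 40 ; 30 left.
SKU-122: +30 (room for 75) → 30. Pool exhausted.
Total = 17×40 + 15×30 + 18×30 + 20×100 + 21×80 = 5350.

5350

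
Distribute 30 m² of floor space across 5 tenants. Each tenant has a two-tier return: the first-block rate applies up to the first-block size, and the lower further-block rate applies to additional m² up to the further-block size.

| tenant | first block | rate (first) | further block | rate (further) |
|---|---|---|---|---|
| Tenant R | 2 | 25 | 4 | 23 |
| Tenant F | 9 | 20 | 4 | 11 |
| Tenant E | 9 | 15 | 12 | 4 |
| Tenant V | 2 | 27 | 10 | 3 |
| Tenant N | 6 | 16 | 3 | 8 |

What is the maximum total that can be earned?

577

Treat each block as its own option and order by rate: Tenant V/tier1 27 > Tenant R/tier1 25 > Tenant R/tier2 23 > Tenant F/tier1 20 > Tenant N/tier1 16 > Tenant E/tier1 15 > Tenant F/tier2 11 > Tenant N/tier2 8 > Tenant E/tier2 4 > Tenant V/tier2 3.
Tenant V tier1 at 27: fill all 2 ; 28 left.
Tenant R/tier1 (25): +2 ; 26 left.
Fill Tenant R tier2 block (4 at 23) ; 22 left.
Fill Tenant F tier1 block (9 at 20) ; 13 left.
Tenant N/tier1 (16): +6 ; 7 left.
7 remain; put them into Tenant E tier1 at 15.
Total = 27×2 + 25×2 + 23×4 + 20×9 + 16×6 + 15×7 = 577.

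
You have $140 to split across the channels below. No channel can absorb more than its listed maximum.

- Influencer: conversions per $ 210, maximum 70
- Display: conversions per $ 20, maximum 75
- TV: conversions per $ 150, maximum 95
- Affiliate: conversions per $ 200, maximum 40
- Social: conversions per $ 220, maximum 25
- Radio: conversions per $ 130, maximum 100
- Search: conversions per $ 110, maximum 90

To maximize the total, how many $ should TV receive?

5

Order the channels by conversions per $: Social 220 > Influencer 210 > Affiliate 200 > TV 150 > Radio 130 > Search 110 > Display 20.
Social takes 25 to reach its cap of 25 → 115 left.
Influencer takes 70 to reach its cap of 70 → 45 left.
Give Affiliate 40 to hit its cap of 40 → 5 left.
TV: +5 (room for 95) → 5. Pool exhausted.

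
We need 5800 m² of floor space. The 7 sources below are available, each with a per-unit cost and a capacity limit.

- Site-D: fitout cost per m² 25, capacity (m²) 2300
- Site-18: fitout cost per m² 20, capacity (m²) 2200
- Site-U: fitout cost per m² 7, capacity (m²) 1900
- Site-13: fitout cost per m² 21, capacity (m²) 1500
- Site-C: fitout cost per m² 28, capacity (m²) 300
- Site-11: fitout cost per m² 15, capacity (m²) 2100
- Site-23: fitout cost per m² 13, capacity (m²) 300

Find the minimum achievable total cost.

Fill from the cheapest source first.
Site-U (7): use full 1900 — 3900 m² to go.
Take 300 from Site-23 at 13 — need 3600 more.
Site-11 at 15: take all 2100 m² — 1500 still needed.
Site-18 at 20: take 1500 of its 2200 — requirement met.
Site-13, Site-D, Site-C: unused.
Cost = 1900×7 + 300×13 + 2100×15 + 1500×20 = 78700.

78700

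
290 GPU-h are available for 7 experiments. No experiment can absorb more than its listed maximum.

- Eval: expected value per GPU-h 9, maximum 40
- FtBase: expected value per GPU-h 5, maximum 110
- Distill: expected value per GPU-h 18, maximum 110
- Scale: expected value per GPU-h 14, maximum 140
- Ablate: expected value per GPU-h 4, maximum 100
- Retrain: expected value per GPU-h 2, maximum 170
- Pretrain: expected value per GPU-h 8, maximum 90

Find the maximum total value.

Order the experiments by expected value per GPU-h: Distill 18 > Scale 14 > Eval 9 > Pretrain 8 > FtBase 5 > Ablate 4 > Retrain 2.
Distill takes 110 to reach its cap of 110 → 180 left.
Scale: +140 to 140 (cap) → 40 left.
Eval takes 40 to reach its cap of 40 → 0 left.
Total = 9×40 + 18×110 + 14×140 = 4300.

4300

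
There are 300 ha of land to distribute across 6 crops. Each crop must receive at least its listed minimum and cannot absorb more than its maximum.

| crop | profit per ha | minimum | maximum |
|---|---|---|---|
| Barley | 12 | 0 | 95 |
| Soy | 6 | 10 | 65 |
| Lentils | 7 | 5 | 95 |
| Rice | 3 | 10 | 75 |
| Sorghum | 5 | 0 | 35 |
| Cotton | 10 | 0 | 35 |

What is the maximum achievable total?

Meeting every minimum uses 0+10+5+10+0+0 = 25 ha, leaving 275.
Rank by profit per ha: Barley 12 > Cotton 10 > Lentils 7 > Soy 6 > Sorghum 5 > Rice 3.
Give Barley 95 more to hit its cap of 95 — 180 left.
Cotton: +35 to 35 (cap) — 145 left.
Lentils: +90 to 95 (cap) — 55 left.
Soy takes 55 more to reach its cap of 65 — 0 left.
Total = 12×95 + 6×65 + 7×95 + 3×10 + 10×35 = 2575.

2575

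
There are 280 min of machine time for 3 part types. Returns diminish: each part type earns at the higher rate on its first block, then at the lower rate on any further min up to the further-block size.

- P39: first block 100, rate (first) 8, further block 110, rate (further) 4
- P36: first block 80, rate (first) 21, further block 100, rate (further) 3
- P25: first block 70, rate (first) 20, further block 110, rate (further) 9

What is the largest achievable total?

Order all 6 blocks by rate: P36/tier1 21 > P25/tier1 20 > P25/tier2 9 > P39/tier1 8 > P39/tier2 4 > P36/tier2 3.
P36/tier1 (21): +80 — 200 left.
Fill P25 tier1 block (70 at 20) — 130 left.
Fill P25 tier2 block (110 at 9) — 20 left.
P39/tier1: +20 of 100 at 8; pool empty.
Total = 21×80 + 20×70 + 9×110 + 8×20 = 4230.

4230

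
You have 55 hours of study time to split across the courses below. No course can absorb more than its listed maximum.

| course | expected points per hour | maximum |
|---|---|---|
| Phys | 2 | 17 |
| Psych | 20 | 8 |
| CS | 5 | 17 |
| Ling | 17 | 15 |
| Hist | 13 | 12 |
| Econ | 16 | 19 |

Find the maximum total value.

880

Order the courses by expected points per hour: Psych 20 > Ling 17 > Econ 16 > Hist 13 > CS 5 > Phys 2.
Psych takes 8 to reach its cap of 8 → 47 left.
Give Ling 15 to hit its cap of 15 → 32 left.
Econ: +19 to 19 (cap) → 13 left.
Hist: +12 to 12 (cap) → 1 left.
Only 1 left; CS takes them to reach 1.
Total = 20×8 + 5×1 + 17×15 + 13×12 + 16×19 = 880.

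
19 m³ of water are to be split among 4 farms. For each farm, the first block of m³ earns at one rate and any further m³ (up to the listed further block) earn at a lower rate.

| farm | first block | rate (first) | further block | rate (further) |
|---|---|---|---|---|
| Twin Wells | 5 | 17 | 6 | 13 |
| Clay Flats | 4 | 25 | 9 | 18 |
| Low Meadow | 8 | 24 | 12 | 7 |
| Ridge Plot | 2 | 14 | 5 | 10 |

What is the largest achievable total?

Treat each block as its own option and order by rate: Clay Flats/first 25 > Low Meadow/first 24 > Clay Flats/second 18 > Twin Wells/first 17 > Ridge Plot/first 14 > Twin Wells/second 13 > Ridge Plot/second 10 > Low Meadow/second 7.
Clay Flats/first (25): +4 → 15 left.
Fill Low Meadow first block (8 at 24) → 7 left.
Clay Flats second at 18: only 7 left, fill 7.
Total = 25×4 + 24×8 + 18×7 = 418.

418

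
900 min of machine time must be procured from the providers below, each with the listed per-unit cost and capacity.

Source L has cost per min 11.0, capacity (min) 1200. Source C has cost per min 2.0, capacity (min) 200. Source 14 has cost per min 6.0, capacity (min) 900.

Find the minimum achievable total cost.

Fill from the cheapest provider first.
Take 200 from Source C at 2.0 → need 700 more.
Source 14 (6.0): take the remaining 700 → done.
Source L: unused.
Cost = 200×2.0 + 700×6.0 = 4600.

4600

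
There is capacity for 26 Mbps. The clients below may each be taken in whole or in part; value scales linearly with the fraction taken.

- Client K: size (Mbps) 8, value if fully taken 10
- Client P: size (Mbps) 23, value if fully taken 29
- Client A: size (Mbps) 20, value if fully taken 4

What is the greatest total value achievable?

Sort by value density: Client P 29/23≈1.26, Client K 10/8≈1.25, Client A 4/20≈0.2.
All 23 Mbps of Client P fit (value 29) — 3 remain.
3 Mbps left: a 3/8 share of Client K gives 10×3/8 = 3.75.
Total value = 32.75.

32.75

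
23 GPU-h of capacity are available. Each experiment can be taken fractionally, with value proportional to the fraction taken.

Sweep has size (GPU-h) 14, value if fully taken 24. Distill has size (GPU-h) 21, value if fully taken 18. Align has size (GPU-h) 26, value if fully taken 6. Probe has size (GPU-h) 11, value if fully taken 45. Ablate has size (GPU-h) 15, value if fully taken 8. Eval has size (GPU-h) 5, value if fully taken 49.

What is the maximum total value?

Rank by value-to-size ratio: Eval 49/5≈9.8, Probe 45/11≈4.09, Sweep 24/14≈1.71, Distill 18/21≈0.857, Ablate 8/15≈0.533, Align 6/26≈0.231.
Eval: take in full, 5 GPU-h for value 49 → 18 left.
Probe: take in full, 11 GPU-h for value 45 → 7 left.
7 GPU-h left: a 7/14 share of Sweep gives 24×7/14 = 12.
Total value = 106.

106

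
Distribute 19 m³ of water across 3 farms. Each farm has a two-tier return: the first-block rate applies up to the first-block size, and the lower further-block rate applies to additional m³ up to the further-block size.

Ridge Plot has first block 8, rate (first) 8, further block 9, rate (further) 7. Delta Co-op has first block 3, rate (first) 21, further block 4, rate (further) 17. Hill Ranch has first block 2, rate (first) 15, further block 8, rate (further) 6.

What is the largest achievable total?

Treat each block as its own option and order by rate: Delta Co-op/tier1 21 > Delta Co-op/tier2 17 > Hill Ranch/tier1 15 > Ridge Plot/tier1 8 > Ridge Plot/tier2 7 > Hill Ranch/tier2 6.
Fill Delta Co-op tier1 block (3 at 21) ; 16 left.
Fill Delta Co-op tier2 block (4 at 17) ; 12 left.
Fill Hill Ranch tier1 block (2 at 15) ; 10 left.
Fill Ridge Plot tier1 block (8 at 8) ; 2 left.
2 remain; put them into Ridge Plot tier2 at 7.
Total = 21×3 + 17×4 + 15×2 + 8×8 + 7×2 = 239.

239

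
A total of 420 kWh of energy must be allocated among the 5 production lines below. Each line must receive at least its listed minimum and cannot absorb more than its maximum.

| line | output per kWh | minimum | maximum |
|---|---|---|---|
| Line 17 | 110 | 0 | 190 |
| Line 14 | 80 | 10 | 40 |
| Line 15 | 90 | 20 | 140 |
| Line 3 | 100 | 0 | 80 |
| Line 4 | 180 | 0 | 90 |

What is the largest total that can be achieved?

Meeting every minimum uses 0+10+20+0+0 = 30 kWh, leaving 390.
Highest output per kWh first: Line 4 180 > Line 17 110 > Line 3 100 > Line 15 90 > Line 14 80.
Line 4: +90 to 90 (cap) — 300 left.
Line 17: +190 to 190 (cap) — 110 left.
Line 3 takes 80 more to reach its cap of 80 — 30 left.
Line 15 has room for 120 more but only 30 remain, so it gets 50.
Total = 110×190 + 80×10 + 90×50 + 100×80 + 180×90 = 50400.

50400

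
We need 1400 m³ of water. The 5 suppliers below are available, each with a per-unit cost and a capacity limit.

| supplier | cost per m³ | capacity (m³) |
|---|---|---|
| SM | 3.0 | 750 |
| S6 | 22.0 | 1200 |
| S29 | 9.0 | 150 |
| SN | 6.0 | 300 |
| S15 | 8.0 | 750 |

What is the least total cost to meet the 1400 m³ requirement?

6850

Fill from the cheapest supplier first.
Take 750 from SM at 3.0 ; need 650 more.
Take 300 from SN at 6.0 ; need 350 more.
S15 (8.0): take the remaining 350 ; done.
S29, S6: unused.
Cost = 750×3.0 + 300×6.0 + 350×8.0 = 6850.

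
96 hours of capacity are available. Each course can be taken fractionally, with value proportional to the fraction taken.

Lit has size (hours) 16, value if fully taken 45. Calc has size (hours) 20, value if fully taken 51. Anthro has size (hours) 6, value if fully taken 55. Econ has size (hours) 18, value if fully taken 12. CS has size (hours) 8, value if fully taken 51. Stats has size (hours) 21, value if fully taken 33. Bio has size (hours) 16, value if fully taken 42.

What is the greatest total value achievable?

Best value per unit of size first: Anthro 55/6≈9.17, CS 51/8≈6.38, Lit 45/16≈2.81, Bio 42/16≈2.62, Calc 51/20≈2.55, Stats 33/21≈1.57, Econ 12/18≈0.667.
Anthro: take in full, 6 hours for value 55 — 90 left.
CS: take in full, 8 hours for value 51 — 82 left.
Take all of Lit (16 hours, value 45) — 66 hours left.
All 16 hours of Bio fit (value 42) — 50 remain.
Calc: take in full, 20 hours for value 51 — 30 left.
All 21 hours of Stats fit (value 33) — 9 remain.
Fill the last 9 hours with part of Econ: 9/18 of it earns 6.
Total value = 283.

283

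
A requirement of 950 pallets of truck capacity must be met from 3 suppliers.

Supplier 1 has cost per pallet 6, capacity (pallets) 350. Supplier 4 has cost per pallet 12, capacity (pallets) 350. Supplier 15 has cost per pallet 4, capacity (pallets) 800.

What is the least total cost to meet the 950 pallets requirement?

4100

Cheapest first:
Supplier 15 at 4: take all 800 pallets → 150 still needed.
Supplier 1 (6): take the remaining 150 → done.
Supplier 4: unused.
Cost = 800×4 + 150×6 = 4100.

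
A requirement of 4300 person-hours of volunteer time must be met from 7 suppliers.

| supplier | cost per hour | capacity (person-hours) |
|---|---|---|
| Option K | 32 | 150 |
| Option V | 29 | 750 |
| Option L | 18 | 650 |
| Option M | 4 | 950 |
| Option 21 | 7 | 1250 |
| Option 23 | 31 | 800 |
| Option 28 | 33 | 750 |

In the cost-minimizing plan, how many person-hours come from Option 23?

Use suppliers in increasing cost order.
Take 950 from Option M at 4 → need 3350 more.
Option 21 at 7: take all 1250 person-hours → 2100 still needed.
Option L at 18: take all 650 person-hours → 1450 still needed.
Take 750 from Option V at 29 → need 700 more.
Take 700 from Option 23 at 31 to finish.
Option K, Option 28: unused.

700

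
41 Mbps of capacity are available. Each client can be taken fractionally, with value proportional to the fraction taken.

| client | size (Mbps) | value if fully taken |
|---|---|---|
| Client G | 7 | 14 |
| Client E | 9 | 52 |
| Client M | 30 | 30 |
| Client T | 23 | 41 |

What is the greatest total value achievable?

Sort by value density: Client E 52/9≈5.78, Client G 14/7≈2, Client T 41/23≈1.78, Client M 30/30≈1.
Client E: take in full, 9 Mbps for value 52 ; 32 left.
All 7 Mbps of Client G fit (value 14) ; 25 remain.
All 23 Mbps of Client T fit (value 41) ; 2 remain.
Fill the last 2 Mbps with part of Client M: 2/30 of it earns 2.
Total value = 109.

109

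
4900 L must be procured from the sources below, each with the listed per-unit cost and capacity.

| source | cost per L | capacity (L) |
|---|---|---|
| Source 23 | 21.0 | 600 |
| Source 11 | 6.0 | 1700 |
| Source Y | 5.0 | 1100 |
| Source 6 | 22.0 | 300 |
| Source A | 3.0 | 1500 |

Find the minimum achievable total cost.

32800

Fill from the cheapest source first.
Source A (3.0): use full 1500 → 3400 L to go.
Source Y (5.0): use full 1100 → 2300 L to go.
Take 1700 from Source 11 at 6.0 → need 600 more.
Source 23 at 21.0: take all 600 L → 0 still needed.
Source 6: unused.
Cost = 1500×3.0 + 1100×5.0 + 1700×6.0 + 600×21.0 = 32800.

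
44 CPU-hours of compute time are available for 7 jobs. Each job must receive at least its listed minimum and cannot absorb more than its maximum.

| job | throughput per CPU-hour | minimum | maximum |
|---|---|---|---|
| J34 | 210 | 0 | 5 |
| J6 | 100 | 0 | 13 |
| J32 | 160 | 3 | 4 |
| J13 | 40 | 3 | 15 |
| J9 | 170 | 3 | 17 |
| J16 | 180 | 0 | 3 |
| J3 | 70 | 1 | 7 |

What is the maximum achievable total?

Meeting every minimum uses 0+0+3+3+3+0+1 = 10 CPU-hours, leaving 34.
Order the jobs by throughput per CPU-hour: J34 210 > J16 180 > J9 170 > J32 160 > J6 100 > J3 70 > J13 40.
J34 takes 5 more to reach its cap of 5 → 29 left.
J16: +3 to 3 (cap) → 26 left.
Give J9 14 more to hit its cap of 17 → 12 left.
J32: +1 to 4 (cap) → 11 left.
J6 has room for 13 more but only 11 remain, so it gets 11.
Total = 210×5 + 100×11 + 160×4 + 40×3 + 170×17 + 180×3 + 70×1 = 6410.

6410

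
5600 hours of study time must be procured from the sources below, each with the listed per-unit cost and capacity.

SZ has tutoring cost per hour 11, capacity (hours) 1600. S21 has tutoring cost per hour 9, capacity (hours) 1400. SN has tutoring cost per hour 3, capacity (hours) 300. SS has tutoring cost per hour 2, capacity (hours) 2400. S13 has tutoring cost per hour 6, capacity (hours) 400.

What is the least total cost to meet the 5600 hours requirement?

Use sources in increasing cost order.
SS (2): use full 2400 ; 3200 hours to go.
Take 300 from SN at 3 ; need 2900 more.
S13 at 6: take all 400 hours ; 2500 still needed.
S21 (9): use full 1400 ; 1100 hours to go.
SZ at 11: take 1100 of its 1600 ; requirement met.
Cost = 2400×2 + 300×3 + 400×6 + 1400×9 + 1100×11 = 32800.

32800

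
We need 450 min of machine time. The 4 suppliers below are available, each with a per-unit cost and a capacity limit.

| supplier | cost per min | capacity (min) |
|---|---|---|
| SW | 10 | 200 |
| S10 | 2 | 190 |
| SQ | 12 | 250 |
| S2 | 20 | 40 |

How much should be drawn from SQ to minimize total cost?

Cheapest first:
S10 (2): use full 190 ; 260 min to go.
Take 200 from SW at 10 ; need 60 more.
SQ at 12: take 60 of its 250 ; requirement met.
S2: unused.

60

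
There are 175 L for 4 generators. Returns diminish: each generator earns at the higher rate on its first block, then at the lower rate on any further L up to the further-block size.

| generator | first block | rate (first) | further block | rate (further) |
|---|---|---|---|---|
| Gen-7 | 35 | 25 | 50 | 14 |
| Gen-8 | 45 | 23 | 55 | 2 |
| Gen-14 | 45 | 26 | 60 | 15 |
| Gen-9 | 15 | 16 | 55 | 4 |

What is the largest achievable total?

3845

Rank every tier by rate: Gen-14/first 26 > Gen-7/first 25 > Gen-8/first 23 > Gen-9/first 16 > Gen-14/second 15 > Gen-7/second 14 > Gen-9/second 4 > Gen-8/second 2.
Fill Gen-14 first block (45 at 26) — 130 left.
Gen-7/first (25): +35 — 95 left.
Gen-8/first (23): +45 — 50 left.
Gen-9 first at 16: fill all 15 — 35 left.
35 remain; put them into Gen-14 second at 15.
Total = 26×45 + 25×35 + 23×45 + 16×15 + 15×35 = 3845.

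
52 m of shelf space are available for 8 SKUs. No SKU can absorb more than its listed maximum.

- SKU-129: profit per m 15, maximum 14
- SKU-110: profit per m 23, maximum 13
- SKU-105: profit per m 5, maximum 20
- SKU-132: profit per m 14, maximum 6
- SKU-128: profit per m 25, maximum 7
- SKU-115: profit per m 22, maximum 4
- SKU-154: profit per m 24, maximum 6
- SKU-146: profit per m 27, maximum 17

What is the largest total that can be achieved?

Highest profit per m first: SKU-146 27 > SKU-128 25 > SKU-154 24 > SKU-110 23 > SKU-115 22 > SKU-129 15 > SKU-132 14 > SKU-105 5.
Give SKU-146 17 to hit its cap of 17 ; 35 left.
Give SKU-128 7 to hit its cap of 7 ; 28 left.
SKU-154: +6 to 6 (cap) ; 22 left.
SKU-110: +13 to 13 (cap) ; 9 left.
SKU-115 takes 4 to reach its cap of 4 ; 5 left.
Only 5 left; SKU-129 takes them to reach 5.
Total = 15×5 + 23×13 + 25×7 + 22×4 + 24×6 + 27×17 = 1240.

1240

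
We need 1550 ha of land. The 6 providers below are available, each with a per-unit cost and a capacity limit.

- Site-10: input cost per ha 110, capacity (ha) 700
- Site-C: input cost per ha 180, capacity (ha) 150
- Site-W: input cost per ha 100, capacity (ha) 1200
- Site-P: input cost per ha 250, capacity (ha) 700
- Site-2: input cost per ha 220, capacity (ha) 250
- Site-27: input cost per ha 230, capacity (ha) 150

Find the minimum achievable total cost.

Cheapest first:
Site-W (100): use full 1200 → 350 ha to go.
Site-10 at 110: take 350 of its 700 → requirement met.
Site-C, Site-2, Site-27, Site-P: unused.
Cost = 1200×100 + 350×110 = 158500.

158500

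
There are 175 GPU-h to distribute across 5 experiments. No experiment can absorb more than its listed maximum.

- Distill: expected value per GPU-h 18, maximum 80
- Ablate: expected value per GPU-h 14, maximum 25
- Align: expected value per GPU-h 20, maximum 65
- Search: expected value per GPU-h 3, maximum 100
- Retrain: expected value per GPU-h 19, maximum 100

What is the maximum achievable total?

3380

Order the experiments by expected value per GPU-h: Align 20 > Retrain 19 > Distill 18 > Ablate 14 > Search 3.
Align: +65 to 65 (cap) — 110 left.
Give Retrain 100 to hit its cap of 100 — 10 left.
Only 10 left; Distill takes them to reach 10.
Total = 18×10 + 20×65 + 19×100 = 3380.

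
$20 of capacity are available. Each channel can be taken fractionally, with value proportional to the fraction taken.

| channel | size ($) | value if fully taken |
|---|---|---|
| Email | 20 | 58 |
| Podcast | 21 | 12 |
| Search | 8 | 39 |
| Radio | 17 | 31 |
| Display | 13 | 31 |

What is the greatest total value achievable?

73.8

Sort by value density: Search 39/8≈4.88, Email 58/20≈2.9, Display 31/13≈2.38, Radio 31/17≈1.82, Podcast 12/21≈0.571.
Search: take in full, 8 $ for value 39 — 12 left.
12 $ left: a 12/20 share of Email gives 58×12/20 = 34.8.
Total value = 73.8.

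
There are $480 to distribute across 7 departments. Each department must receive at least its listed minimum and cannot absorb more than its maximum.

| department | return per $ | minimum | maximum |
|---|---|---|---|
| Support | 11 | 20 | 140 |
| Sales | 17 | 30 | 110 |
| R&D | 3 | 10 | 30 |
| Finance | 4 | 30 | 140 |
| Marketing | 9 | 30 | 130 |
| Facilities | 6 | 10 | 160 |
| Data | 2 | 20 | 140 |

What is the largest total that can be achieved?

5010

Meeting every minimum uses 20+30+10+30+30+10+20 = 150 $, leaving 330.
Highest return per $ first: Sales 17 > Support 11 > Marketing 9 > Facilities 6 > Finance 4 > R&D 3 > Data 2.
Give Sales 80 more to hit its cap of 110 → 250 left.
Support takes 120 more to reach its cap of 140 → 130 left.
Marketing takes 100 more to reach its cap of 130 → 30 left.
Facilities: +30 (room for 150) → 40. Pool exhausted.
Total = 11×140 + 17×110 + 3×10 + 4×30 + 9×130 + 6×40 + 2×20 = 5010.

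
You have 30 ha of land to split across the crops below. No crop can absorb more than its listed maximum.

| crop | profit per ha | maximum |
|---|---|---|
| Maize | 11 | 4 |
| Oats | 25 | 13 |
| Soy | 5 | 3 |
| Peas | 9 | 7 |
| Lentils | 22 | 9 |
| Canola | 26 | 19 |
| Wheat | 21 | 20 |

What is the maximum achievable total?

769

Highest profit per ha first: Canola 26 > Oats 25 > Lentils 22 > Wheat 21 > Maize 11 > Peas 9 > Soy 5.
Canola: +19 to 19 (cap) ; 11 left.
Oats: +11 (room for 13) → 11. Pool exhausted.
Total = 25×11 + 26×19 = 769.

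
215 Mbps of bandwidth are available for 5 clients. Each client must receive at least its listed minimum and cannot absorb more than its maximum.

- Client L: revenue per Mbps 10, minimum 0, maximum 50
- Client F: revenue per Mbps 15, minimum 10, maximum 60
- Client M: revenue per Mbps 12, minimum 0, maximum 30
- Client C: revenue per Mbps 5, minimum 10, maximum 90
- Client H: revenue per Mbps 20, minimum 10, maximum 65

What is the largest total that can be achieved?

Meeting every minimum uses 0+10+0+10+10 = 30 Mbps, leaving 185.
Rank by revenue per Mbps: Client H 20 > Client F 15 > Client M 12 > Client L 10 > Client C 5.
Client H takes 55 more to reach its cap of 65 → 130 left.
Client F takes 50 more to reach its cap of 60 → 80 left.
Give Client M 30 more to hit its cap of 30 → 50 left.
Client L: +50 to 50 (cap) → 0 left.
Total = 10×50 + 15×60 + 12×30 + 5×10 + 20×65 = 3110.

3110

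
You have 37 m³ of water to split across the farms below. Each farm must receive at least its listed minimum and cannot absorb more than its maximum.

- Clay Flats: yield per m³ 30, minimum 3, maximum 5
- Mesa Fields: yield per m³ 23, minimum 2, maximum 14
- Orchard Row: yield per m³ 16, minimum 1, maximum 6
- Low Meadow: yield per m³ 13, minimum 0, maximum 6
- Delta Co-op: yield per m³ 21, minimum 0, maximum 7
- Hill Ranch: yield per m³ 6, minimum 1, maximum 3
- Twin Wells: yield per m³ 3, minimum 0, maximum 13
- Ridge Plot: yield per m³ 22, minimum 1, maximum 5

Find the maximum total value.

Meeting every minimum uses 3+2+1+0+0+1+0+1 = 8 m³, leaving 29.
Order the farms by yield per m³: Clay Flats 30 > Mesa Fields 23 > Ridge Plot 22 > Delta Co-op 21 > Orchard Row 16 > Low Meadow 13 > Hill Ranch 6 > Twin Wells 3.
Clay Flats: +2 to 5 (cap) — 27 left.
Give Mesa Fields 12 more to hit its cap of 14 — 15 left.
Give Ridge Plot 4 more to hit its cap of 5 — 11 left.
Give Delta Co-op 7 more to hit its cap of 7 — 4 left.
Orchard Row has room for 5 more but only 4 remain, so it gets 5.
Total = 30×5 + 23×14 + 16×5 + 21×7 + 6×1 + 22×5 = 815.

815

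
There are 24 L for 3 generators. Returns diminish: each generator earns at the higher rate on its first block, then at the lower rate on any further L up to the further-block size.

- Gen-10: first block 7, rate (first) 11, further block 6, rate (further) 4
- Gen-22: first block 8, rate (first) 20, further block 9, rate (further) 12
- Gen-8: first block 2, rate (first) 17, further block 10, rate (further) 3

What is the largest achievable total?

357

Order all 6 blocks by rate: Gen-22/T1 20 > Gen-8/T1 17 > Gen-22/T2 12 > Gen-10/T1 11 > Gen-10/T2 4 > Gen-8/T2 3.
Gen-22/T1 (20): +8 ; 16 left.
Gen-8/T1 (17): +2 ; 14 left.
Fill Gen-22 T2 block (9 at 12) ; 5 left.
Gen-10 T1 at 11: only 5 left, fill 5.
Total = 20×8 + 17×2 + 12×9 + 11×5 = 357.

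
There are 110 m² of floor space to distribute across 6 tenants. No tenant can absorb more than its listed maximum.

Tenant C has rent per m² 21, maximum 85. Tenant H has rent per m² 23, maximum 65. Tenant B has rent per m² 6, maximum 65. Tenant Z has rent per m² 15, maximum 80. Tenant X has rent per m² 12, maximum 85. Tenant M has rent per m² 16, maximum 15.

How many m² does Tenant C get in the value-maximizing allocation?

45

Highest rent per m² first: Tenant H 23 > Tenant C 21 > Tenant M 16 > Tenant Z 15 > Tenant X 12 > Tenant B 6.
Tenant H: +65 to 65 (cap) → 45 left.
Only 45 left; Tenant C takes them to reach 45.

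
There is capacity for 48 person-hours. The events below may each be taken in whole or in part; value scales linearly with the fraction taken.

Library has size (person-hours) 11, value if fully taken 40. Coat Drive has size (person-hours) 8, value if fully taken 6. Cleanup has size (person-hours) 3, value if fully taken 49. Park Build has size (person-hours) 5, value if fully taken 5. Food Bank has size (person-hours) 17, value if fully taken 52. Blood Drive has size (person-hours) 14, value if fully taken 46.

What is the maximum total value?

Sort by value density: Cleanup 49/3≈16.3, Library 40/11≈3.64, Blood Drive 46/14≈3.29, Food Bank 52/17≈3.06, Park Build 5/5≈1, Coat Drive 6/8≈0.75.
Take all of Cleanup (3 person-hours, value 49) → 45 person-hours left.
Library: take in full, 11 person-hours for value 40 → 34 left.
All 14 person-hours of Blood Drive fit (value 46) → 20 remain.
Food Bank: take in full, 17 person-hours for value 52 → 3 left.
Fill the last 3 person-hours with part of Park Build: 3/5 of it earns 3.
Total value = 190.

190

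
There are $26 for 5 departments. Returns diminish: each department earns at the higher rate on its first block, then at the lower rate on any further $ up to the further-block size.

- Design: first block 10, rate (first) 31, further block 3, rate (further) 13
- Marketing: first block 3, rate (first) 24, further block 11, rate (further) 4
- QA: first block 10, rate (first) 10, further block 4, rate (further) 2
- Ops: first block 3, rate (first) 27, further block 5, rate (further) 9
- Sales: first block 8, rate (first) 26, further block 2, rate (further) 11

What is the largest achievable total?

Order all 10 blocks by rate: Design/tier1 31 > Ops/tier1 27 > Sales/tier1 26 > Marketing/tier1 24 > Design/tier2 13 > Sales/tier2 11 > QA/tier1 10 > Ops/tier2 9 > Marketing/tier2 4 > QA/tier2 2.
Design/tier1 (31): +10 — 16 left.
Fill Ops tier1 block (3 at 27) — 13 left.
Sales tier1 at 26: fill all 8 — 5 left.
Fill Marketing tier1 block (3 at 24) — 2 left.
Design/tier2: +2 of 3 at 13; pool empty.
Total = 31×10 + 27×3 + 26×8 + 24×3 + 13×2 = 697.

697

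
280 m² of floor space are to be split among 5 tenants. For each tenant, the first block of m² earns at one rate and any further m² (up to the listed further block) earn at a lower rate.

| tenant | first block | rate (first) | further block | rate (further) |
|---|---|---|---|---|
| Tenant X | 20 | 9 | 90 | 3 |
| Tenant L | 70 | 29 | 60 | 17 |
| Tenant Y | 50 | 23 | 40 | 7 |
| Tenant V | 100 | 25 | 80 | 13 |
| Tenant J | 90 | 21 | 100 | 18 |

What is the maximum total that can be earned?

6940

Order all 10 blocks by rate: Tenant L/T1 29 > Tenant V/T1 25 > Tenant Y/T1 23 > Tenant J/T1 21 > Tenant J/T2 18 > Tenant L/T2 17 > Tenant V/T2 13 > Tenant X/T1 9 > Tenant Y/T2 7 > Tenant X/T2 3.
Tenant L/T1 (29): +70 — 210 left.
Tenant V T1 at 25: fill all 100 — 110 left.
Fill Tenant Y T1 block (50 at 23) — 60 left.
Tenant J/T1: +60 of 90 at 21; pool empty.
Total = 29×70 + 25×100 + 23×50 + 21×60 = 6940.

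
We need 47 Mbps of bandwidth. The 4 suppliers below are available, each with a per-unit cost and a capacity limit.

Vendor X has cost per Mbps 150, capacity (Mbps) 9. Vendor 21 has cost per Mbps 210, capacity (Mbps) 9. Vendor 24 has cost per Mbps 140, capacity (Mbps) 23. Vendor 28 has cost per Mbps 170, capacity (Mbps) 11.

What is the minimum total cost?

Cheapest first:
Vendor 24 at 140: take all 23 Mbps ; 24 still needed.
Vendor X at 150: take all 9 Mbps ; 15 still needed.
Vendor 28 (170): use full 11 ; 4 Mbps to go.
Vendor 21 at 210: take 4 of its 9 ; requirement met.
Cost = 23×140 + 9×150 + 11×170 + 4×210 = 7280.

7280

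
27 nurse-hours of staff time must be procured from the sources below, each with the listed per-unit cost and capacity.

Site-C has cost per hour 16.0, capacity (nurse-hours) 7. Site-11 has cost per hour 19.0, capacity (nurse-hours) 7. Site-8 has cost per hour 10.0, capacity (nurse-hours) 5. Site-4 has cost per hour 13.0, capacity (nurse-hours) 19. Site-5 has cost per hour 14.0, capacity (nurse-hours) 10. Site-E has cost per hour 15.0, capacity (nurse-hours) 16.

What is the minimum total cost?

339

Use sources in increasing cost order.
Site-8 (10.0): use full 5 — 22 nurse-hours to go.
Site-4 at 13.0: take all 19 nurse-hours — 3 still needed.
Site-5 (14.0): take the remaining 3 — done.
Site-E, Site-C, Site-11: unused.
Cost = 5×10.0 + 19×13.0 + 3×14.0 = 339.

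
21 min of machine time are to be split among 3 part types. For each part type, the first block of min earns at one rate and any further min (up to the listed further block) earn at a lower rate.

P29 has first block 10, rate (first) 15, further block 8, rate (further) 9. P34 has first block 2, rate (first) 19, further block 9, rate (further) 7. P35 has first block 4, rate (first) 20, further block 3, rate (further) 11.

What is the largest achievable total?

319

Rank every tier by rate: P35/tier1 20 > P34/tier1 19 > P29/tier1 15 > P35/tier2 11 > P29/tier2 9 > P34/tier2 7.
P35 tier1 at 20: fill all 4 → 17 left.
Fill P34 tier1 block (2 at 19) → 15 left.
Fill P29 tier1 block (10 at 15) → 5 left.
Fill P35 tier2 block (3 at 11) → 2 left.
2 remain; put them into P29 tier2 at 9.
Total = 20×4 + 19×2 + 15×10 + 11×3 + 9×2 = 319.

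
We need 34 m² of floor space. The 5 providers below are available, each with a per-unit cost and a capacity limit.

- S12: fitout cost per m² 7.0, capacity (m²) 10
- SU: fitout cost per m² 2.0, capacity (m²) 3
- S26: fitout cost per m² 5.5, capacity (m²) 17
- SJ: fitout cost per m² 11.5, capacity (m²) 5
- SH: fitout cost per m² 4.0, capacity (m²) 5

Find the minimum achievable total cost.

182.5

Use providers in increasing cost order.
SU at 2.0: take all 3 m² ; 31 still needed.
SH (4.0): use full 5 ; 26 m² to go.
Take 17 from S26 at 5.5 ; need 9 more.
S12 at 7.0: take 9 of its 10 ; requirement met.
SJ: unused.
Cost = 3×2.0 + 5×4.0 + 17×5.5 + 9×7.0 = 182.5.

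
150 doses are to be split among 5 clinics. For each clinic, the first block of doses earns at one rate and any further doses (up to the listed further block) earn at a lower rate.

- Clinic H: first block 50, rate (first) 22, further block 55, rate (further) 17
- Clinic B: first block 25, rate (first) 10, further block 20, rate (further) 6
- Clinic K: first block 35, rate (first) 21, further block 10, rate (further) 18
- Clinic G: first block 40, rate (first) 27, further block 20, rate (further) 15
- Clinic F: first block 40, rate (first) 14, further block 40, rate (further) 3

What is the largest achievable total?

Rank every tier by rate: Clinic G/tier1 27 > Clinic H/tier1 22 > Clinic K/tier1 21 > Clinic K/tier2 18 > Clinic H/tier2 17 > Clinic G/tier2 15 > Clinic F/tier1 14 > Clinic B/tier1 10 > Clinic B/tier2 6 > Clinic F/tier2 3.
Clinic G/tier1 (27): +40 → 110 left.
Clinic H/tier1 (22): +50 → 60 left.
Clinic K tier1 at 21: fill all 35 → 25 left.
Clinic K/tier2 (18): +10 → 15 left.
15 remain; put them into Clinic H tier2 at 17.
Total = 27×40 + 22×50 + 21×35 + 18×10 + 17×15 = 3350.

3350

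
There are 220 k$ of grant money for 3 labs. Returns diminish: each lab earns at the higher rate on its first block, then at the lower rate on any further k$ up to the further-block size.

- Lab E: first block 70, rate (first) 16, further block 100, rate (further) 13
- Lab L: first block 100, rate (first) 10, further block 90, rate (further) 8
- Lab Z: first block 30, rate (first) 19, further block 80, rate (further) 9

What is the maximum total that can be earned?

3190

Order all 6 blocks by rate: Lab Z/T1 19 > Lab E/T1 16 > Lab E/T2 13 > Lab L/T1 10 > Lab Z/T2 9 > Lab L/T2 8.
Lab Z/T1 (19): +30 → 190 left.
Lab E/T1 (16): +70 → 120 left.
Lab E/T2 (13): +100 → 20 left.
Lab L T1 at 10: only 20 left, fill 20.
Total = 19×30 + 16×70 + 13×100 + 10×20 = 3190.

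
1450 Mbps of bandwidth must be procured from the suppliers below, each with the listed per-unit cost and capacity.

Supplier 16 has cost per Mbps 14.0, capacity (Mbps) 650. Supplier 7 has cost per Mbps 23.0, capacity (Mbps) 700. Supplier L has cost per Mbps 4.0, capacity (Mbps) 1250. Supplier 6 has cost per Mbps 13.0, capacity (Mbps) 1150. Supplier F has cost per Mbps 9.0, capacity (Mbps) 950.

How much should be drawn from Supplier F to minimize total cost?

Use suppliers in increasing cost order.
Supplier L (4.0): use full 1250 ; 200 Mbps to go.
Supplier F at 9.0: take 200 of its 950 ; requirement met.
Supplier 6, Supplier 16, Supplier 7: unused.

200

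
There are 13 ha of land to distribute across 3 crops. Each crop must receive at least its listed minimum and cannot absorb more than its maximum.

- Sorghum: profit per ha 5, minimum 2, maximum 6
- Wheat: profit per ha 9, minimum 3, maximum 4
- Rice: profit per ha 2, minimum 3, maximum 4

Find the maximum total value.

72

Meeting every minimum uses 2+3+3 = 8 ha, leaving 5.
Order the crops by profit per ha: Wheat 9 > Sorghum 5 > Rice 2.
Give Wheat 1 more to hit its cap of 4 → 4 left.
Sorghum takes 4 more to reach its cap of 6 → 0 left.
Total = 5×6 + 9×4 + 2×3 = 72.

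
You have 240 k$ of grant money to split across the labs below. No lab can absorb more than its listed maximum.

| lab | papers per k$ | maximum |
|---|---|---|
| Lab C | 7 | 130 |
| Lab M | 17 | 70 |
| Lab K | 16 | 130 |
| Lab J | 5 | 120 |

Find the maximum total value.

Order the labs by papers per k$: Lab M 17 > Lab K 16 > Lab C 7 > Lab J 5.
Lab M takes 70 to reach its cap of 70 ; 170 left.
Give Lab K 130 to hit its cap of 130 ; 40 left.
Only 40 left; Lab C takes them to reach 40.
Total = 7×40 + 17×70 + 16×130 = 3550.

3550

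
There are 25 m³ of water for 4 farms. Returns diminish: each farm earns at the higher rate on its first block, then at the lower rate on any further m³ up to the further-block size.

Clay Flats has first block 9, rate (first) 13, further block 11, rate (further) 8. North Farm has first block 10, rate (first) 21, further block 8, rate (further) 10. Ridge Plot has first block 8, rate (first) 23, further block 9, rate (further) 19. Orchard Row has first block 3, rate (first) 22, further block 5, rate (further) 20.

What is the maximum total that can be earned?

Order all 8 blocks by rate: Ridge Plot/T1 23 > Orchard Row/T1 22 > North Farm/T1 21 > Orchard Row/T2 20 > Ridge Plot/T2 19 > Clay Flats/T1 13 > North Farm/T2 10 > Clay Flats/T2 8.
Ridge Plot T1 at 23: fill all 8 → 17 left.
Orchard Row T1 at 22: fill all 3 → 14 left.
Fill North Farm T1 block (10 at 21) → 4 left.
Orchard Row/T2: +4 of 5 at 20; pool empty.
Total = 23×8 + 22×3 + 21×10 + 20×4 = 540.

540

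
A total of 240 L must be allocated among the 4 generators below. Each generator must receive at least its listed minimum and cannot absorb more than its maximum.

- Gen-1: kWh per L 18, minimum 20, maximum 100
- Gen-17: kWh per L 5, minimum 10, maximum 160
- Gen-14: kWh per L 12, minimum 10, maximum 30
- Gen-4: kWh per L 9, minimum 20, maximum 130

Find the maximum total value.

3110

Meeting every minimum uses 20+10+10+20 = 60 L, leaving 180.
Highest kWh per L first: Gen-1 18 > Gen-14 12 > Gen-4 9 > Gen-17 5.
Give Gen-1 80 more to hit its cap of 100 → 100 left.
Gen-14 takes 20 more to reach its cap of 30 → 80 left.
Gen-4 has room for 110 more but only 80 remain, so it gets 100.
Total = 18×100 + 5×10 + 12×30 + 9×100 = 3110.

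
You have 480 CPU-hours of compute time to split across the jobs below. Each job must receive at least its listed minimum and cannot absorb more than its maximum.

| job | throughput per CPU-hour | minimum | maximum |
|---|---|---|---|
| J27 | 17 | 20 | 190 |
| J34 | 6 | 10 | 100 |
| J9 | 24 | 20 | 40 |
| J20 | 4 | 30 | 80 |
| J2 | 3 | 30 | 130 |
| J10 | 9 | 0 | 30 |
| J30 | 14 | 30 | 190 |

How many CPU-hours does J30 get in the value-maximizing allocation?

Meeting every minimum uses 20+10+20+30+30+0+30 = 140 CPU-hours, leaving 340.
Rank by throughput per CPU-hour: J9 24 > J27 17 > J30 14 > J10 9 > J34 6 > J20 4 > J2 3.
Give J9 20 more to hit its cap of 40 — 320 left.
J27 takes 170 more to reach its cap of 190 — 150 left.
J30 has room for 160 more but only 150 remain, so it gets 180.

180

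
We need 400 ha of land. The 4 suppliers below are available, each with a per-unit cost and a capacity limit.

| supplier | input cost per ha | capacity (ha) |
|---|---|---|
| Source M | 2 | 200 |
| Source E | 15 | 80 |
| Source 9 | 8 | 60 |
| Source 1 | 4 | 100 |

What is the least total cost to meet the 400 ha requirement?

Use suppliers in increasing cost order.
Source M at 2: take all 200 ha → 200 still needed.
Source 1 at 4: take all 100 ha → 100 still needed.
Source 9 at 8: take all 60 ha → 40 still needed.
Take 40 from Source E at 15 to finish.
Cost = 200×2 + 100×4 + 60×8 + 40×15 = 1880.

1880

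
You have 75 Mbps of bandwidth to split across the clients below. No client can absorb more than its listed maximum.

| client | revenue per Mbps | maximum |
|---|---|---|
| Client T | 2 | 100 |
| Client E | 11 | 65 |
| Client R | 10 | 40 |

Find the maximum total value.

815

Rank by revenue per Mbps: Client E 11 > Client R 10 > Client T 2.
Client E: +65 to 65 (cap) — 10 left.
Only 10 left; Client R takes them to reach 10.
Total = 11×65 + 10×10 = 815.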